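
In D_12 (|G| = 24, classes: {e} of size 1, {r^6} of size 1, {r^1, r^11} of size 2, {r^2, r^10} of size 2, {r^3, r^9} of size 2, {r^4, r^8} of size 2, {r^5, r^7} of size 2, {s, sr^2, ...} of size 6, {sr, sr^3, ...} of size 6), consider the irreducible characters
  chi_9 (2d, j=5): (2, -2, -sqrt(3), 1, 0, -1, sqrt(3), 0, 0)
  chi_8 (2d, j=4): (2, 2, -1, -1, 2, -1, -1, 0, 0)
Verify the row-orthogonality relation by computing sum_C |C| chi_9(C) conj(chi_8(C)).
Sum = 0; so <chi_9, chi_8> = 0 (distinct irreducibles are orthogonal).

Solution. Compute term by term over conjugacy classes (|C| * chi_9(C) * conj(chi_8(C))):
  1*(2)*conj(2) + 1*(-2)*conj(2) + 2*(-sqrt(3))*conj(-1) + 2*(1)*conj(-1) + 2*(0)*conj(2) + 2*(-1)*conj(-1) + 2*(sqrt(3))*conj(-1) + 6*(0)*conj(0) + 6*(0)*conj(0)
  = (4) + (-4) + (2*sqrt(3)) + (-2) + (0) + (2) + (-2*sqrt(3)) + (0) + (0)
  = 0.
Dividing by |G| = 24 gives 0/24 = 0, matching the row-orthogonality relation <chi_9, chi_8> = [chi_9 = chi_8].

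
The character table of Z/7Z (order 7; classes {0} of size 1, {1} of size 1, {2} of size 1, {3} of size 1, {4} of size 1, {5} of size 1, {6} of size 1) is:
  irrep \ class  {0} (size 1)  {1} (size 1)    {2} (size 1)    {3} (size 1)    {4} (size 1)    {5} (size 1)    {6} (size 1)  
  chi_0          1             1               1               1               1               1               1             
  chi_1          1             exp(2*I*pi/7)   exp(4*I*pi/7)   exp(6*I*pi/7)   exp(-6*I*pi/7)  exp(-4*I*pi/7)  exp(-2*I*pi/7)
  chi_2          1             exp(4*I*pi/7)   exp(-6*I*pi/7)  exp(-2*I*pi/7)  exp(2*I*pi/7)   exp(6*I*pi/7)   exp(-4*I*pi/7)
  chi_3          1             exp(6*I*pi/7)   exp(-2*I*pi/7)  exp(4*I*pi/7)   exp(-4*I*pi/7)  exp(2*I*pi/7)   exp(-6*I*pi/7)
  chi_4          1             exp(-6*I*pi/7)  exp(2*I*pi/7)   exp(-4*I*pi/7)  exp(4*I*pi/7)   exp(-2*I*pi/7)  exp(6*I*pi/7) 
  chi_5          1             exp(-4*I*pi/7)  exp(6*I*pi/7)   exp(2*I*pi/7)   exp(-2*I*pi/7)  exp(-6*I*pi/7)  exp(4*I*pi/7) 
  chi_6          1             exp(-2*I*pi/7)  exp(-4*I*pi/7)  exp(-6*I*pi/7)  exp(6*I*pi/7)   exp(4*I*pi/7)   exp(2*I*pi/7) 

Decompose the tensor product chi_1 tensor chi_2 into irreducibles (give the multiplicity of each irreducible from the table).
chi_1 tensor chi_2 = chi_3 (all other irreducibles have multiplicity 0).

Details: The character of a tensor product is the pointwise product (chi_1 * chi_2)(C) = chi_1(C) * chi_2(C):
  {0}: (1)*(1), {1}: (exp(2*I*pi/7))*(exp(4*I*pi/7)), {2}: (exp(4*I*pi/7))*(exp(-6*I*pi/7)), {3}: (exp(6*I*pi/7))*(exp(-2*I*pi/7)), {4}: (exp(-6*I*pi/7))*(exp(2*I*pi/7)), {5}: (exp(-4*I*pi/7))*(exp(6*I*pi/7)), {6}: (exp(-2*I*pi/7))*(exp(-4*I*pi/7))
so (chi_1 * chi_2) takes values
  {0} -> 1, {1} -> exp(6*I*pi/7), {2} -> exp(-2*I*pi/7), {3} -> exp(4*I*pi/7), {4} -> exp(-4*I*pi/7), {5} -> exp(2*I*pi/7), {6} -> exp(-6*I*pi/7).
Now take the inner product of this character with each irreducible chi from the table, <chi_1*chi_2, chi> = (1/7) sum_C |C| (chi_1*chi_2)(C) conj(chi(C)):
  <chi_1*chi_2, chi_0> = (1/7)[1*(1)*conj(1) + 1*(exp(6*I*pi/7))*conj(1) + 1*(exp(-2*I*pi/7))*conj(1) + 1*(exp(4*I*pi/7))*conj(1) + 1*(exp(-4*I*pi/7))*conj(1) + 1*(exp(2*I*pi/7))*conj(1) + 1*(exp(-6*I*pi/7))*conj(1)]
      = (1/7)[(1) + (exp(6*I*pi/7)) + (exp(-2*I*pi/7)) + (exp(4*I*pi/7)) + (exp(-4*I*pi/7)) + (exp(2*I*pi/7)) + (exp(-6*I*pi/7))] = 0/7 = 0
  <chi_1*chi_2, chi_1> = (1/7)[1*(1)*conj(1) + 1*(exp(6*I*pi/7))*conj(exp(2*I*pi/7)) + 1*(exp(-2*I*pi/7))*conj(exp(4*I*pi/7)) + 1*(exp(4*I*pi/7))*conj(exp(6*I*pi/7)) + 1*(exp(-4*I*pi/7))*conj(exp(-6*I*pi/7)) + 1*(exp(2*I*pi/7))*conj(exp(-4*I*pi/7)) + 1*(exp(-6*I*pi/7))*conj(exp(-2*I*pi/7))]
      = (1/7)[(1) + (exp(4*I*pi/7)) + (exp(-6*I*pi/7)) + (exp(-2*I*pi/7)) + (exp(2*I*pi/7)) + (exp(6*I*pi/7)) + (exp(-4*I*pi/7))] = 0/7 = 0
  <chi_1*chi_2, chi_2> = (1/7)[1*(1)*conj(1) + 1*(exp(6*I*pi/7))*conj(exp(4*I*pi/7)) + 1*(exp(-2*I*pi/7))*conj(exp(-6*I*pi/7)) + 1*(exp(4*I*pi/7))*conj(exp(-2*I*pi/7)) + 1*(exp(-4*I*pi/7))*conj(exp(2*I*pi/7)) + 1*(exp(2*I*pi/7))*conj(exp(6*I*pi/7)) + 1*(exp(-6*I*pi/7))*conj(exp(-4*I*pi/7))]
      = (1/7)[(1) + (exp(2*I*pi/7)) + (exp(4*I*pi/7)) + (exp(6*I*pi/7)) + (exp(-6*I*pi/7)) + (exp(-4*I*pi/7)) + (exp(-2*I*pi/7))] = 0/7 = 0
  <chi_1*chi_2, chi_3> = (1/7)[1*(1)*conj(1) + 1*(exp(6*I*pi/7))*conj(exp(6*I*pi/7)) + 1*(exp(-2*I*pi/7))*conj(exp(-2*I*pi/7)) + 1*(exp(4*I*pi/7))*conj(exp(4*I*pi/7)) + 1*(exp(-4*I*pi/7))*conj(exp(-4*I*pi/7)) + 1*(exp(2*I*pi/7))*conj(exp(2*I*pi/7)) + 1*(exp(-6*I*pi/7))*conj(exp(-6*I*pi/7))]
      = (1/7)[(1) + (1) + (1) + (1) + (1) + (1) + (1)] = 7/7 = 1
  <chi_1*chi_2, chi_4> = (1/7)[1*(1)*conj(1) + 1*(exp(6*I*pi/7))*conj(exp(-6*I*pi/7)) + 1*(exp(-2*I*pi/7))*conj(exp(2*I*pi/7)) + 1*(exp(4*I*pi/7))*conj(exp(-4*I*pi/7)) + 1*(exp(-4*I*pi/7))*conj(exp(4*I*pi/7)) + 1*(exp(2*I*pi/7))*conj(exp(-2*I*pi/7)) + 1*(exp(-6*I*pi/7))*conj(exp(6*I*pi/7))]
      = (1/7)[(1) + (exp(-2*I*pi/7)) + (exp(-4*I*pi/7)) + (exp(-6*I*pi/7)) + (exp(6*I*pi/7)) + (exp(4*I*pi/7)) + (exp(2*I*pi/7))] = 0/7 = 0
  <chi_1*chi_2, chi_5> = (1/7)[1*(1)*conj(1) + 1*(exp(6*I*pi/7))*conj(exp(-4*I*pi/7)) + 1*(exp(-2*I*pi/7))*conj(exp(6*I*pi/7)) + 1*(exp(4*I*pi/7))*conj(exp(2*I*pi/7)) + 1*(exp(-4*I*pi/7))*conj(exp(-2*I*pi/7)) + 1*(exp(2*I*pi/7))*conj(exp(-6*I*pi/7)) + 1*(exp(-6*I*pi/7))*conj(exp(4*I*pi/7))]
      = (1/7)[(1) + (exp(-4*I*pi/7)) + (exp(6*I*pi/7)) + (exp(2*I*pi/7)) + (exp(-2*I*pi/7)) + (exp(-6*I*pi/7)) + (exp(4*I*pi/7))] = 0/7 = 0
  <chi_1*chi_2, chi_6> = (1/7)[1*(1)*conj(1) + 1*(exp(6*I*pi/7))*conj(exp(-2*I*pi/7)) + 1*(exp(-2*I*pi/7))*conj(exp(-4*I*pi/7)) + 1*(exp(4*I*pi/7))*conj(exp(-6*I*pi/7)) + 1*(exp(-4*I*pi/7))*conj(exp(6*I*pi/7)) + 1*(exp(2*I*pi/7))*conj(exp(4*I*pi/7)) + 1*(exp(-6*I*pi/7))*conj(exp(2*I*pi/7))]
      = (1/7)[(1) + (exp(-6*I*pi/7)) + (exp(2*I*pi/7)) + (exp(-4*I*pi/7)) + (exp(4*I*pi/7)) + (exp(-2*I*pi/7)) + (exp(6*I*pi/7))] = 0/7 = 0
(Exp terms are combined using exp(i*s)*conj(exp(i*t)) = exp(i*(s-t)), and sums of them are collapsed using the identity that for every m > 1 the m distinct m-th roots of unity sum to 0, e.g. 1 + exp(2*I*pi/3) + exp(-2*I*pi/3) = 0.)
Hence the multiplicities are chi_3: 1. Dimension check: dim(chi_1)*dim(chi_2) = 1*1 = 1 and sum (mult * dim) = 1*1 = 1.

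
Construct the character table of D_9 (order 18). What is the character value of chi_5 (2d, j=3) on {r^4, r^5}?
Conjugacy classes: {e} of size 1, {r^1, r^8} of size 2, {r^2, r^7} of size 2, {r^3, r^6} of size 2, {r^4, r^5} of size 2, {s, sr, ..., sr^8} of size 9.
Character table:
  irrep \ class              {e} (size 1)  {r^1, r^8} (size 2)  {r^2, r^7} (size 2)  {r^3, r^6} (size 2)  {r^4, r^5} (size 2)  {s, sr, ..., sr^8} (size 9)
  chi_1 (triv)               1             1                    1                    1                    1                    1                          
  chi_2 (sign: r->1, s->-1)  1             1                    1                    1                    1                    -1                         
  chi_3 (2d, j=1)            2             2*cos(2*pi/9)        2*cos(4*pi/9)        -1                   -2*cos(pi/9)         0                          
  chi_4 (2d, j=2)            2             2*cos(4*pi/9)        -2*cos(pi/9)         -1                   2*cos(2*pi/9)        0                          
  chi_5 (2d, j=3)            2             -1                   -1                   2                    -1                   0                          
  chi_6 (2d, j=4)            2             -2*cos(pi/9)         2*cos(2*pi/9)        -1                   2*cos(4*pi/9)        0                          

Spot check: chi_5 (2d, j=3) on {r^4, r^5} = -1.

Proof sketch: D_9 has order 2*9 = 18 with 6 conjugacy classes, hence 6 irreducibles. Sum of squared dims 1 + 1 + 4 + 4 + 4 + 4 = 18 = |G|. Linear characters come from the abelianisation; the 2-dimensional irreps have character r^k -> 2*cos(2*pi*j*k/9), reflections -> 0.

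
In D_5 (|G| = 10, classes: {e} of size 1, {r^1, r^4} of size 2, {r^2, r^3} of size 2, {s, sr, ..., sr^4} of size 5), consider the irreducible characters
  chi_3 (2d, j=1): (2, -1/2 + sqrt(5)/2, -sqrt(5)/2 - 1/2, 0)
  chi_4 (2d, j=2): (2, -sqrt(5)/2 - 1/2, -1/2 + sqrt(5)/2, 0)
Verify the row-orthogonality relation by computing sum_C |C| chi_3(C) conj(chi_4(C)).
Sum = 0; so <chi_3, chi_4> = 0 (distinct irreducibles are orthogonal).

Argument: Compute term by term over conjugacy classes (|C| * chi_3(C) * conj(chi_4(C))):
  1*(2)*conj(2) + 2*(-1/2 + sqrt(5)/2)*conj(-sqrt(5)/2 - 1/2) + 2*(-sqrt(5)/2 - 1/2)*conj(-1/2 + sqrt(5)/2) + 5*(0)*conj(0)
  = (4) + (-2) + (-2) + (0)
  = 0.
Dividing by |G| = 10 gives 0/10 = 0, matching the row-orthogonality relation <chi_3, chi_4> = [chi_3 = chi_4].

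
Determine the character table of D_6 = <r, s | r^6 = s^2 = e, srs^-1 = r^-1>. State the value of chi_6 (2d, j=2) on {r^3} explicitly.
Conjugacy classes: {e} of size 1, {r^3} of size 1, {r^1, r^5} of size 2, {r^2, r^4} of size 2, {s, sr^2, ...} of size 3, {sr, sr^3, ...} of size 3.
Character table:
  irrep \ class              {e} (size 1)  {r^3} (size 1)  {r^1, r^5} (size 2)  {r^2, r^4} (size 2)  {s, sr^2, ...} (size 3)  {sr, sr^3, ...} (size 3)
  chi_1 (triv)               1             1               1                    1                    1                        1                       
  chi_2 (sign: r->1, s->-1)  1             1               1                    1                    -1                       -1                      
  chi_3 (r->-1, s->1)        1             -1              -1                   1                    1                        -1                      
  chi_4 (r->-1, s->-1)       1             -1              -1                   1                    -1                       1                       
  chi_5 (2d, j=1)            2             -2              1                    -1                   0                        0                       
  chi_6 (2d, j=2)            2             2               -1                   -1                   0                        0                       

Spot check: chi_6 (2d, j=2) on {r^3} = 2.

Working: D_6 has order 2*6 = 12 with 6 conjugacy classes, hence 6 irreducibles. Sum of squared dims 1 + 1 + 1 + 1 + 4 + 4 = 12 = |G|. Linear characters come from the abelianisation; the 2-dimensional irreps have character r^k -> 2*cos(2*pi*j*k/6), reflections -> 0.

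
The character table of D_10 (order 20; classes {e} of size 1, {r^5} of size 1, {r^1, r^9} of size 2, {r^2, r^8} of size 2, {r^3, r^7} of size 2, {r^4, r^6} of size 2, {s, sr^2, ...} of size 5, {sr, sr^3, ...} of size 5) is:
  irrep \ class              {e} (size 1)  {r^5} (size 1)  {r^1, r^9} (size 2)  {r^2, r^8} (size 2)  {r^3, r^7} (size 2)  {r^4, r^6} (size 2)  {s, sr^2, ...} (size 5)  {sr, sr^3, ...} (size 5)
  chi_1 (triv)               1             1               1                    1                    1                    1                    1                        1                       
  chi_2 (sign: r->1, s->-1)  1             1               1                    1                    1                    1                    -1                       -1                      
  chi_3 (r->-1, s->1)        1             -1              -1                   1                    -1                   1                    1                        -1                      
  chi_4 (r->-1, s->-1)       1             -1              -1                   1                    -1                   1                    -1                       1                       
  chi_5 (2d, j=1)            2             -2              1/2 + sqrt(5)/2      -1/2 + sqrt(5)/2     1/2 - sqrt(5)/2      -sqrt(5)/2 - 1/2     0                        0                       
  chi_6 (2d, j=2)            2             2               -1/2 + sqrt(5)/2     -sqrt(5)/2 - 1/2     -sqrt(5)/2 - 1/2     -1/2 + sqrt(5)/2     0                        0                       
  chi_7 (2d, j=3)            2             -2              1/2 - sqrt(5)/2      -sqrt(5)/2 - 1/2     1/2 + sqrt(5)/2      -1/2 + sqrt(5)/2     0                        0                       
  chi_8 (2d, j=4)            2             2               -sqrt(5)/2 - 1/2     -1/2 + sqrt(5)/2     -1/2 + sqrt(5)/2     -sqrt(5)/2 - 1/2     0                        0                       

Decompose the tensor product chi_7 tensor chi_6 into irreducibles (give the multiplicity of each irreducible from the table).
chi_7 tensor chi_6 = chi_3 + chi_4 + chi_5 (all other irreducibles have multiplicity 0).

Working: The character of a tensor product is the pointwise product (chi_7 * chi_6)(C) = chi_7(C) * chi_6(C):
  {e}: (2)*(2), {r^5}: (-2)*(2), {r^1, r^9}: (1/2 - sqrt(5)/2)*(-1/2 + sqrt(5)/2), {r^2, r^8}: (-sqrt(5)/2 - 1/2)*(-sqrt(5)/2 - 1/2), {r^3, r^7}: (1/2 + sqrt(5)/2)*(-sqrt(5)/2 - 1/2), {r^4, r^6}: (-1/2 + sqrt(5)/2)*(-1/2 + sqrt(5)/2), {s, sr^2, ...}: (0)*(0), {sr, sr^3, ...}: (0)*(0)
so (chi_7 * chi_6) takes values
  {e} -> 4, {r^5} -> -4, {r^1, r^9} -> -3/2 + sqrt(5)/2, {r^2, r^8} -> sqrt(5)/2 + 3/2, {r^3, r^7} -> -3/2 - sqrt(5)/2, {r^4, r^6} -> 3/2 - sqrt(5)/2, {s, sr^2, ...} -> 0, {sr, sr^3, ...} -> 0.
Now take the inner product of this character with each irreducible chi from the table, <chi_7*chi_6, chi> = (1/20) sum_C |C| (chi_7*chi_6)(C) conj(chi(C)):
  <chi_7*chi_6, chi_1> = (1/20)[1*(4)*conj(1) + 1*(-4)*conj(1) + 2*(-3/2 + sqrt(5)/2)*conj(1) + 2*(sqrt(5)/2 + 3/2)*conj(1) + 2*(-3/2 - sqrt(5)/2)*conj(1) + 2*(3/2 - sqrt(5)/2)*conj(1) + 5*(0)*conj(1) + 5*(0)*conj(1)]
      = (1/20)[(4) + (-4) + (-3 + sqrt(5)) + (sqrt(5) + 3) + (-3 - sqrt(5)) + (3 - sqrt(5)) + (0) + (0)] = 0/20 = 0
  <chi_7*chi_6, chi_2> = (1/20)[1*(4)*conj(1) + 1*(-4)*conj(1) + 2*(-3/2 + sqrt(5)/2)*conj(1) + 2*(sqrt(5)/2 + 3/2)*conj(1) + 2*(-3/2 - sqrt(5)/2)*conj(1) + 2*(3/2 - sqrt(5)/2)*conj(1) + 5*(0)*conj(-1) + 5*(0)*conj(-1)]
      = (1/20)[(4) + (-4) + (-3 + sqrt(5)) + (sqrt(5) + 3) + (-3 - sqrt(5)) + (3 - sqrt(5)) + (0) + (0)] = 0/20 = 0
  <chi_7*chi_6, chi_3> = (1/20)[1*(4)*conj(1) + 1*(-4)*conj(-1) + 2*(-3/2 + sqrt(5)/2)*conj(-1) + 2*(sqrt(5)/2 + 3/2)*conj(1) + 2*(-3/2 - sqrt(5)/2)*conj(-1) + 2*(3/2 - sqrt(5)/2)*conj(1) + 5*(0)*conj(1) + 5*(0)*conj(-1)]
      = (1/20)[(4) + (4) + (3 - sqrt(5)) + (sqrt(5) + 3) + (sqrt(5) + 3) + (3 - sqrt(5)) + (0) + (0)] = 20/20 = 1
  <chi_7*chi_6, chi_4> = (1/20)[1*(4)*conj(1) + 1*(-4)*conj(-1) + 2*(-3/2 + sqrt(5)/2)*conj(-1) + 2*(sqrt(5)/2 + 3/2)*conj(1) + 2*(-3/2 - sqrt(5)/2)*conj(-1) + 2*(3/2 - sqrt(5)/2)*conj(1) + 5*(0)*conj(-1) + 5*(0)*conj(1)]
      = (1/20)[(4) + (4) + (3 - sqrt(5)) + (sqrt(5) + 3) + (sqrt(5) + 3) + (3 - sqrt(5)) + (0) + (0)] = 20/20 = 1
  <chi_7*chi_6, chi_5> = (1/20)[1*(4)*conj(2) + 1*(-4)*conj(-2) + 2*(-3/2 + sqrt(5)/2)*conj(1/2 + sqrt(5)/2) + 2*(sqrt(5)/2 + 3/2)*conj(-1/2 + sqrt(5)/2) + 2*(-3/2 - sqrt(5)/2)*conj(1/2 - sqrt(5)/2) + 2*(3/2 - sqrt(5)/2)*conj(-sqrt(5)/2 - 1/2) + 5*(0)*conj(0) + 5*(0)*conj(0)]
      = (1/20)[(8) + (8) + (1 - sqrt(5)) + (1 + sqrt(5)) + (1 + sqrt(5)) + (1 - sqrt(5)) + (0) + (0)] = 20/20 = 1
  <chi_7*chi_6, chi_6> = (1/20)[1*(4)*conj(2) + 1*(-4)*conj(2) + 2*(-3/2 + sqrt(5)/2)*conj(-1/2 + sqrt(5)/2) + 2*(sqrt(5)/2 + 3/2)*conj(-sqrt(5)/2 - 1/2) + 2*(-3/2 - sqrt(5)/2)*conj(-sqrt(5)/2 - 1/2) + 2*(3/2 - sqrt(5)/2)*conj(-1/2 + sqrt(5)/2) + 5*(0)*conj(0) + 5*(0)*conj(0)]
      = (1/20)[(8) + (-8) + (4 - 2*sqrt(5)) + (-2*sqrt(5) - 4) + (4 + 2*sqrt(5)) + (-4 + 2*sqrt(5)) + (0) + (0)] = 0/20 = 0
  <chi_7*chi_6, chi_7> = (1/20)[1*(4)*conj(2) + 1*(-4)*conj(-2) + 2*(-3/2 + sqrt(5)/2)*conj(1/2 - sqrt(5)/2) + 2*(sqrt(5)/2 + 3/2)*conj(-sqrt(5)/2 - 1/2) + 2*(-3/2 - sqrt(5)/2)*conj(1/2 + sqrt(5)/2) + 2*(3/2 - sqrt(5)/2)*conj(-1/2 + sqrt(5)/2) + 5*(0)*conj(0) + 5*(0)*conj(0)]
      = (1/20)[(8) + (8) + (-4 + 2*sqrt(5)) + (-2*sqrt(5) - 4) + (-2*sqrt(5) - 4) + (-4 + 2*sqrt(5)) + (0) + (0)] = 0/20 = 0
  <chi_7*chi_6, chi_8> = (1/20)[1*(4)*conj(2) + 1*(-4)*conj(2) + 2*(-3/2 + sqrt(5)/2)*conj(-sqrt(5)/2 - 1/2) + 2*(sqrt(5)/2 + 3/2)*conj(-1/2 + sqrt(5)/2) + 2*(-3/2 - sqrt(5)/2)*conj(-1/2 + sqrt(5)/2) + 2*(3/2 - sqrt(5)/2)*conj(-sqrt(5)/2 - 1/2) + 5*(0)*conj(0) + 5*(0)*conj(0)]
      = (1/20)[(8) + (-8) + (-1 + sqrt(5)) + (1 + sqrt(5)) + (-sqrt(5) - 1) + (1 - sqrt(5)) + (0) + (0)] = 0/20 = 0
Hence the multiplicities are chi_3: 1, chi_4: 1, chi_5: 1. Dimension check: dim(chi_7)*dim(chi_6) = 2*2 = 4 and sum (mult * dim) = 1*1 + 1*1 + 1*2 = 4.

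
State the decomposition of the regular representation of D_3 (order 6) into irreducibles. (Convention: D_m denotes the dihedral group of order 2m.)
Each irreducible V_i of dimension d_i appears with multiplicity d_i, i.e. rho_reg = (direct sum over all irreducibles V_i) d_i V_i. The irreducible dimensions for D_3 are 1, 1, 2: 2 irreducibles of dimension 1, each with multiplicity 1; 1 irreducible of dimension 2, with multiplicity 2. Total dimension 2*1*1 + 1*2*2 = 6 = |G|.

Justification: General theorem: in the regular representation of a finite group G, each irreducible appears with multiplicity equal to its dimension. Check: dim(rho_reg) = sum d_i^2 = 1 + 1 + 4 = 6 = |G|.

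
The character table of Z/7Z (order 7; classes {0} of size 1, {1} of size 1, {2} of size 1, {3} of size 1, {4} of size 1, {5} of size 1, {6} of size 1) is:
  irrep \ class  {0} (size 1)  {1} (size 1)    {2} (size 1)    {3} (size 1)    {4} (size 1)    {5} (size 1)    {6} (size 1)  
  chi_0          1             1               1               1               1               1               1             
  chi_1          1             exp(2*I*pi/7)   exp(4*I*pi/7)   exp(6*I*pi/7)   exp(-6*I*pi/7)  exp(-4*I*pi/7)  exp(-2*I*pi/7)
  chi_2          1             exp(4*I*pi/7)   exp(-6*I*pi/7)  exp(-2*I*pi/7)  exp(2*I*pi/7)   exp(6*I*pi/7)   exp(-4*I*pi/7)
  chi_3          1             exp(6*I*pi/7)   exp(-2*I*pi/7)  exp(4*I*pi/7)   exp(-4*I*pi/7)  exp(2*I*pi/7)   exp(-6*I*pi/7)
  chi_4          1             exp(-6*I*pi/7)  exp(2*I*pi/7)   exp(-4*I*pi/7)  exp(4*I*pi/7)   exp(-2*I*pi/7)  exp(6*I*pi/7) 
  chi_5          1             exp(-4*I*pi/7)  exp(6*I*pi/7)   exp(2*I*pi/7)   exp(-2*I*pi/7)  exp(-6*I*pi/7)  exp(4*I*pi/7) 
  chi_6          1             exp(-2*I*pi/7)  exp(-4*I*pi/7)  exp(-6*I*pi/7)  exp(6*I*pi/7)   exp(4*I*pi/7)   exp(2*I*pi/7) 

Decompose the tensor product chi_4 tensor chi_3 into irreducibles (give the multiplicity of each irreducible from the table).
chi_4 tensor chi_3 = chi_0 (all other irreducibles have multiplicity 0).

Explanation: The character of a tensor product is the pointwise product (chi_4 * chi_3)(C) = chi_4(C) * chi_3(C):
  {0}: (1)*(1), {1}: (exp(-6*I*pi/7))*(exp(6*I*pi/7)), {2}: (exp(2*I*pi/7))*(exp(-2*I*pi/7)), {3}: (exp(-4*I*pi/7))*(exp(4*I*pi/7)), {4}: (exp(4*I*pi/7))*(exp(-4*I*pi/7)), {5}: (exp(-2*I*pi/7))*(exp(2*I*pi/7)), {6}: (exp(6*I*pi/7))*(exp(-6*I*pi/7))
so (chi_4 * chi_3) takes values
  {0} -> 1, {1} -> 1, {2} -> 1, {3} -> 1, {4} -> 1, {5} -> 1, {6} -> 1.
Now take the inner product of this character with each irreducible chi from the table, <chi_4*chi_3, chi> = (1/7) sum_C |C| (chi_4*chi_3)(C) conj(chi(C)):
  <chi_4*chi_3, chi_0> = (1/7)[1*(1)*conj(1) + 1*(1)*conj(1) + 1*(1)*conj(1) + 1*(1)*conj(1) + 1*(1)*conj(1) + 1*(1)*conj(1) + 1*(1)*conj(1)]
      = (1/7)[(1) + (1) + (1) + (1) + (1) + (1) + (1)] = 7/7 = 1
  <chi_4*chi_3, chi_1> = (1/7)[1*(1)*conj(1) + 1*(1)*conj(exp(2*I*pi/7)) + 1*(1)*conj(exp(4*I*pi/7)) + 1*(1)*conj(exp(6*I*pi/7)) + 1*(1)*conj(exp(-6*I*pi/7)) + 1*(1)*conj(exp(-4*I*pi/7)) + 1*(1)*conj(exp(-2*I*pi/7))]
      = (1/7)[(1) + (exp(-2*I*pi/7)) + (exp(-4*I*pi/7)) + (exp(-6*I*pi/7)) + (exp(6*I*pi/7)) + (exp(4*I*pi/7)) + (exp(2*I*pi/7))] = 0/7 = 0
  <chi_4*chi_3, chi_2> = (1/7)[1*(1)*conj(1) + 1*(1)*conj(exp(4*I*pi/7)) + 1*(1)*conj(exp(-6*I*pi/7)) + 1*(1)*conj(exp(-2*I*pi/7)) + 1*(1)*conj(exp(2*I*pi/7)) + 1*(1)*conj(exp(6*I*pi/7)) + 1*(1)*conj(exp(-4*I*pi/7))]
      = (1/7)[(1) + (exp(-4*I*pi/7)) + (exp(6*I*pi/7)) + (exp(2*I*pi/7)) + (exp(-2*I*pi/7)) + (exp(-6*I*pi/7)) + (exp(4*I*pi/7))] = 0/7 = 0
  <chi_4*chi_3, chi_3> = (1/7)[1*(1)*conj(1) + 1*(1)*conj(exp(6*I*pi/7)) + 1*(1)*conj(exp(-2*I*pi/7)) + 1*(1)*conj(exp(4*I*pi/7)) + 1*(1)*conj(exp(-4*I*pi/7)) + 1*(1)*conj(exp(2*I*pi/7)) + 1*(1)*conj(exp(-6*I*pi/7))]
      = (1/7)[(1) + (exp(-6*I*pi/7)) + (exp(2*I*pi/7)) + (exp(-4*I*pi/7)) + (exp(4*I*pi/7)) + (exp(-2*I*pi/7)) + (exp(6*I*pi/7))] = 0/7 = 0
  <chi_4*chi_3, chi_4> = (1/7)[1*(1)*conj(1) + 1*(1)*conj(exp(-6*I*pi/7)) + 1*(1)*conj(exp(2*I*pi/7)) + 1*(1)*conj(exp(-4*I*pi/7)) + 1*(1)*conj(exp(4*I*pi/7)) + 1*(1)*conj(exp(-2*I*pi/7)) + 1*(1)*conj(exp(6*I*pi/7))]
      = (1/7)[(1) + (exp(6*I*pi/7)) + (exp(-2*I*pi/7)) + (exp(4*I*pi/7)) + (exp(-4*I*pi/7)) + (exp(2*I*pi/7)) + (exp(-6*I*pi/7))] = 0/7 = 0
  <chi_4*chi_3, chi_5> = (1/7)[1*(1)*conj(1) + 1*(1)*conj(exp(-4*I*pi/7)) + 1*(1)*conj(exp(6*I*pi/7)) + 1*(1)*conj(exp(2*I*pi/7)) + 1*(1)*conj(exp(-2*I*pi/7)) + 1*(1)*conj(exp(-6*I*pi/7)) + 1*(1)*conj(exp(4*I*pi/7))]
      = (1/7)[(1) + (exp(4*I*pi/7)) + (exp(-6*I*pi/7)) + (exp(-2*I*pi/7)) + (exp(2*I*pi/7)) + (exp(6*I*pi/7)) + (exp(-4*I*pi/7))] = 0/7 = 0
  <chi_4*chi_3, chi_6> = (1/7)[1*(1)*conj(1) + 1*(1)*conj(exp(-2*I*pi/7)) + 1*(1)*conj(exp(-4*I*pi/7)) + 1*(1)*conj(exp(-6*I*pi/7)) + 1*(1)*conj(exp(6*I*pi/7)) + 1*(1)*conj(exp(4*I*pi/7)) + 1*(1)*conj(exp(2*I*pi/7))]
      = (1/7)[(1) + (exp(2*I*pi/7)) + (exp(4*I*pi/7)) + (exp(6*I*pi/7)) + (exp(-6*I*pi/7)) + (exp(-4*I*pi/7)) + (exp(-2*I*pi/7))] = 0/7 = 0
(Exp terms are combined using exp(i*s)*conj(exp(i*t)) = exp(i*(s-t)), and sums of them are collapsed using the identity that for every m > 1 the m distinct m-th roots of unity sum to 0, e.g. 1 + exp(2*I*pi/3) + exp(-2*I*pi/3) = 0.)
Hence the multiplicities are chi_0: 1. Dimension check: dim(chi_4)*dim(chi_3) = 1*1 = 1 and sum (mult * dim) = 1*1 = 1.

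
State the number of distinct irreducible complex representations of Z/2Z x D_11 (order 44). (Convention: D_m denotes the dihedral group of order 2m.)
14

Why: The number of irreducible complex representations of a finite group equals its number of conjugacy classes. For a direct product, #classes(G x H) = #classes(G) * #classes(H). Z/2Z has 2 classes (abelian), D_11 has 7 classes, so 2 * 7 = 14, so Z/2Z x D_11 (order 44) has exactly 14 irreducible complex representations.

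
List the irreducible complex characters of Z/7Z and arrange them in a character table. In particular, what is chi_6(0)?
Character table of Z/7Z (irreps indexed chi_0,...,chi_6 with chi_k(m) = zeta_7^(k*m), zeta_7 = exp(2*pi*i/7)):
  irrep \ class  {0} (size 1)  {1} (size 1)    {2} (size 1)    {3} (size 1)    {4} (size 1)    {5} (size 1)    {6} (size 1)  
  chi_0          1             1               1               1               1               1               1             
  chi_1          1             exp(2*I*pi/7)   exp(4*I*pi/7)   exp(6*I*pi/7)   exp(-6*I*pi/7)  exp(-4*I*pi/7)  exp(-2*I*pi/7)
  chi_2          1             exp(4*I*pi/7)   exp(-6*I*pi/7)  exp(-2*I*pi/7)  exp(2*I*pi/7)   exp(6*I*pi/7)   exp(-4*I*pi/7)
  chi_3          1             exp(6*I*pi/7)   exp(-2*I*pi/7)  exp(4*I*pi/7)   exp(-4*I*pi/7)  exp(2*I*pi/7)   exp(-6*I*pi/7)
  chi_4          1             exp(-6*I*pi/7)  exp(2*I*pi/7)   exp(-4*I*pi/7)  exp(4*I*pi/7)   exp(-2*I*pi/7)  exp(6*I*pi/7) 
  chi_5          1             exp(-4*I*pi/7)  exp(6*I*pi/7)   exp(2*I*pi/7)   exp(-2*I*pi/7)  exp(-6*I*pi/7)  exp(4*I*pi/7) 
  chi_6          1             exp(-2*I*pi/7)  exp(-4*I*pi/7)  exp(-6*I*pi/7)  exp(6*I*pi/7)   exp(4*I*pi/7)   exp(2*I*pi/7) 

Spot check: chi_6(0) = zeta_7^(6*0) = zeta_7^0 = 1.

Details: Z/7Z is abelian, so all 7 irreducible complex representations are 1-dimensional. They are given by chi_k(m) = zeta_7^(k*m) for k = 0,...,6. Row orthogonality: sum_m chi_k(m) conj(chi_l(m)) = 7 * [k = l].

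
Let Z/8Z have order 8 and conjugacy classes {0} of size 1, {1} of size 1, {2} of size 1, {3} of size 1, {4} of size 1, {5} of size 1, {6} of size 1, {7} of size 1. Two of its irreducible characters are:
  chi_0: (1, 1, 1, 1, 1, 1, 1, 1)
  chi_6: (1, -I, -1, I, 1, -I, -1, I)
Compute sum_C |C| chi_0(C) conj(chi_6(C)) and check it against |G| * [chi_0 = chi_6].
Sum = 0; so <chi_0, chi_6> = 0 (distinct irreducibles are orthogonal).

Derivation: Compute term by term over conjugacy classes (|C| * chi_0(C) * conj(chi_6(C))):
  1*(1)*conj(1) + 1*(1)*conj(-I) + 1*(1)*conj(-1) + 1*(1)*conj(I) + 1*(1)*conj(1) + 1*(1)*conj(-I) + 1*(1)*conj(-1) + 1*(1)*conj(I)
  = (1) + (I) + (-1) + (-I) + (1) + (I) + (-1) + (-I)
  = 0.
(Exp terms are combined using exp(i*s)*conj(exp(i*t)) = exp(i*(s-t)), and sums of them are collapsed using the identity that for every m > 1 the m distinct m-th roots of unity sum to 0, e.g. 1 + exp(2*I*pi/3) + exp(-2*I*pi/3) = 0.)
Dividing by |G| = 8 gives 0/8 = 0, matching the row-orthogonality relation <chi_0, chi_6> = [chi_0 = chi_6].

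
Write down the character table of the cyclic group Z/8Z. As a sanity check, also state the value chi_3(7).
Character table of Z/8Z (irreps indexed chi_0,...,chi_7 with chi_k(m) = zeta_8^(k*m), zeta_8 = exp(2*pi*i/8)):
  irrep \ class  {0} (size 1)  {1} (size 1)    {2} (size 1)  {3} (size 1)    {4} (size 1)  {5} (size 1)    {6} (size 1)  {7} (size 1)  
  chi_0          1             1               1             1               1             1               1             1             
  chi_1          1             exp(I*pi/4)     I             exp(3*I*pi/4)   -1            exp(-3*I*pi/4)  -I            exp(-I*pi/4)  
  chi_2          1             I               -1            -I              1             I               -1            -I            
  chi_3          1             exp(3*I*pi/4)   -I            exp(I*pi/4)     -1            exp(-I*pi/4)    I             exp(-3*I*pi/4)
  chi_4          1             -1              1             -1              1             -1              1             -1            
  chi_5          1             exp(-3*I*pi/4)  I             exp(-I*pi/4)    -1            exp(I*pi/4)     -I            exp(3*I*pi/4) 
  chi_6          1             -I              -1            I               1             -I              -1            I             
  chi_7          1             exp(-I*pi/4)    -I            exp(-3*I*pi/4)  -1            exp(3*I*pi/4)   I             exp(I*pi/4)   

Spot check: chi_3(7) = zeta_8^(3*7) = zeta_8^21 = exp(-3*I*pi/4).

Why: Z/8Z is abelian, so all 8 irreducible complex representations are 1-dimensional. They are given by chi_k(m) = zeta_8^(k*m) for k = 0,...,7. Row orthogonality: sum_m chi_k(m) conj(chi_l(m)) = 8 * [k = l].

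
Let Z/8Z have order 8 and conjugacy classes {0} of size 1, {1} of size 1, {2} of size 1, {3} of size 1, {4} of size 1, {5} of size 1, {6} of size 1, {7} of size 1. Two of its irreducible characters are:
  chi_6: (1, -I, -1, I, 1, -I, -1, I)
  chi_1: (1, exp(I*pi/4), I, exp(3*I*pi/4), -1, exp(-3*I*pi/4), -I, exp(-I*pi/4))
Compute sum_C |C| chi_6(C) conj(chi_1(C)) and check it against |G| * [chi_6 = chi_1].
Sum = 0; so <chi_6, chi_1> = 0 (distinct irreducibles are orthogonal).

Derivation: Compute term by term over conjugacy classes (|C| * chi_6(C) * conj(chi_1(C))):
  1*(1)*conj(1) + 1*(-I)*conj(exp(I*pi/4)) + 1*(-1)*conj(I) + 1*(I)*conj(exp(3*I*pi/4)) + 1*(1)*conj(-1) + 1*(-I)*conj(exp(-3*I*pi/4)) + 1*(-1)*conj(-I) + 1*(I)*conj(exp(-I*pi/4))
  = (1) + (-exp(I*pi/4)) + (I) + (exp(-I*pi/4)) + (-1) + (-exp(-3*I*pi/4)) + (-I) + (exp(3*I*pi/4))
  = 0.
(Exp terms are combined using exp(i*s)*conj(exp(i*t)) = exp(i*(s-t)), and sums of them are collapsed using the identity that for every m > 1 the m distinct m-th roots of unity sum to 0, e.g. 1 + exp(2*I*pi/3) + exp(-2*I*pi/3) = 0.)
Dividing by |G| = 8 gives 0/8 = 0, matching the row-orthogonality relation <chi_6, chi_1> = [chi_6 = chi_1].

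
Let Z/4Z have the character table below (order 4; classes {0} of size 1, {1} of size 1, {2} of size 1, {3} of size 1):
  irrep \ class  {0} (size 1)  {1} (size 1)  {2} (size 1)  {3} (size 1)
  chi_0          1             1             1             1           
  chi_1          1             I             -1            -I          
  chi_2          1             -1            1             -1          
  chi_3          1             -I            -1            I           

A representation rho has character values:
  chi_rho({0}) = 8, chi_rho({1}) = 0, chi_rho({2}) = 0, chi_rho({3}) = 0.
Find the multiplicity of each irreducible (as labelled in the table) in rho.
Multiplicities: chi_0: 2, chi_1: 2, chi_2: 2, chi_3: 2.

Use <chi_rho, chi> = (1/|G|) sum_C |C| * chi_rho(C) * conj(chi(C)) with |G| = 4 for each irreducible chi in the table:
  <chi_rho, chi_0> = (1/4)[1*(8)*conj(1) + 1*(0)*conj(1) + 1*(0)*conj(1) + 1*(0)*conj(1)]
      = (1/4)[(8) + (0) + (0) + (0)] = 8/4 = 2
  <chi_rho, chi_1> = (1/4)[1*(8)*conj(1) + 1*(0)*conj(I) + 1*(0)*conj(-1) + 1*(0)*conj(-I)]
      = (1/4)[(8) + (0) + (0) + (0)] = 8/4 = 2
  <chi_rho, chi_2> = (1/4)[1*(8)*conj(1) + 1*(0)*conj(-1) + 1*(0)*conj(1) + 1*(0)*conj(-1)]
      = (1/4)[(8) + (0) + (0) + (0)] = 8/4 = 2
  <chi_rho, chi_3> = (1/4)[1*(8)*conj(1) + 1*(0)*conj(-I) + 1*(0)*conj(-1) + 1*(0)*conj(I)]
      = (1/4)[(8) + (0) + (0) + (0)] = 8/4 = 2
(Exp terms are combined using exp(i*s)*conj(exp(i*t)) = exp(i*(s-t)), and sums of them are collapsed using the identity that for every m > 1 the m distinct m-th roots of unity sum to 0, e.g. 1 + exp(2*I*pi/3) + exp(-2*I*pi/3) = 0.)
Dimension check: dim(rho) = sum (mult * dim) = 2*1 + 2*1 + 2*1 + 2*1 = 8 = chi_rho(e) = 8.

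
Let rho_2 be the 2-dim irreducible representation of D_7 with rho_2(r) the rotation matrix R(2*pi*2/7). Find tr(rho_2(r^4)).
chi_{rho_2}(r^4) = 2*cos(2*pi*2*4/7) = 2*cos(16*pi/7)

Argument: rho_2(r^4) is rotation by angle 2*pi*2*4/7, whose trace is 2*cos(2*pi*2*4/7) = 2*cos(16*pi/7).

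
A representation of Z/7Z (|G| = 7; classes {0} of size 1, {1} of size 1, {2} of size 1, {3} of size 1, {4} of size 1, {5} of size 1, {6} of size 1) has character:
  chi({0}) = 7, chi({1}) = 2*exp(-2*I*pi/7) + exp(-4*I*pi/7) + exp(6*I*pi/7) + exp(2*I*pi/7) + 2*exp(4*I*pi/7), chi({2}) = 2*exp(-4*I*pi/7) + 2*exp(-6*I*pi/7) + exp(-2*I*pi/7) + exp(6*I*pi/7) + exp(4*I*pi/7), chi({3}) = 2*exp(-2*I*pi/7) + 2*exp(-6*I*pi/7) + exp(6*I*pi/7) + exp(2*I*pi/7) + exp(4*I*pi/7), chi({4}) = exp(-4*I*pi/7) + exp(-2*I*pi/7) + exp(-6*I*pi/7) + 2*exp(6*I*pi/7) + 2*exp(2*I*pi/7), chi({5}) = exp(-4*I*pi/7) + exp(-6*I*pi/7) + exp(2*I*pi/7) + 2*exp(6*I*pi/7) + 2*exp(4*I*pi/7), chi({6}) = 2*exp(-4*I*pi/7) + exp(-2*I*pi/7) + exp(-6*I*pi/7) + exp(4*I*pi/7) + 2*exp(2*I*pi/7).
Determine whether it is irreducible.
Not irreducible (reducible): <chi, chi> = 11 > 1.

Why: <chi, chi> = (1/|G|) sum_C |C| * |chi(C)|^2 = (1/7)[1*|7|^2 + 1*|2*exp(-2*I*pi/7) + exp(-4*I*pi/7) + exp(6*I*pi/7) + exp(2*I*pi/7) + 2*exp(4*I*pi/7)|^2 + 1*|2*exp(-4*I*pi/7) + 2*exp(-6*I*pi/7) + exp(-2*I*pi/7) + exp(6*I*pi/7) + exp(4*I*pi/7)|^2 + 1*|2*exp(-2*I*pi/7) + 2*exp(-6*I*pi/7) + exp(6*I*pi/7) + exp(2*I*pi/7) + exp(4*I*pi/7)|^2 + 1*|exp(-4*I*pi/7) + exp(-2*I*pi/7) + exp(-6*I*pi/7) + 2*exp(6*I*pi/7) + 2*exp(2*I*pi/7)|^2 + 1*|exp(-4*I*pi/7) + exp(-6*I*pi/7) + exp(2*I*pi/7) + 2*exp(6*I*pi/7) + 2*exp(4*I*pi/7)|^2 + 1*|2*exp(-4*I*pi/7) + exp(-2*I*pi/7) + exp(-6*I*pi/7) + exp(4*I*pi/7) + 2*exp(2*I*pi/7)|^2]
  = (1/7)[(49) + (11 + 6*exp(-2*I*pi/7) + 9*exp(-6*I*pi/7) + 4*exp(-4*I*pi/7) + 4*exp(4*I*pi/7) + 9*exp(6*I*pi/7) + 6*exp(2*I*pi/7)) + (11 + 9*exp(-2*I*pi/7) + 6*exp(-4*I*pi/7) + 4*exp(-6*I*pi/7) + 4*exp(6*I*pi/7) + 6*exp(4*I*pi/7) + 9*exp(2*I*pi/7)) + (11 + 9*exp(-4*I*pi/7) + 4*exp(-2*I*pi/7) + 6*exp(-6*I*pi/7) + 6*exp(6*I*pi/7) + 4*exp(2*I*pi/7) + 9*exp(4*I*pi/7)) + (11 + 9*exp(-4*I*pi/7) + 4*exp(-2*I*pi/7) + 6*exp(-6*I*pi/7) + 6*exp(6*I*pi/7) + 4*exp(2*I*pi/7) + 9*exp(4*I*pi/7)) + (11 + 9*exp(-2*I*pi/7) + 6*exp(-4*I*pi/7) + 4*exp(-6*I*pi/7) + 4*exp(6*I*pi/7) + 6*exp(4*I*pi/7) + 9*exp(2*I*pi/7)) + (11 + 6*exp(-2*I*pi/7) + 9*exp(-6*I*pi/7) + 4*exp(-4*I*pi/7) + 4*exp(4*I*pi/7) + 9*exp(6*I*pi/7) + 6*exp(2*I*pi/7))] = 77/7 = 11.
(Exp terms are combined using exp(i*s)*conj(exp(i*t)) = exp(i*(s-t)), and sums of them are collapsed using the identity that for every m > 1 the m distinct m-th roots of unity sum to 0, e.g. 1 + exp(2*I*pi/3) + exp(-2*I*pi/3) = 0.)
A character is irreducible iff <chi, chi> = 1, so this representation is reducible.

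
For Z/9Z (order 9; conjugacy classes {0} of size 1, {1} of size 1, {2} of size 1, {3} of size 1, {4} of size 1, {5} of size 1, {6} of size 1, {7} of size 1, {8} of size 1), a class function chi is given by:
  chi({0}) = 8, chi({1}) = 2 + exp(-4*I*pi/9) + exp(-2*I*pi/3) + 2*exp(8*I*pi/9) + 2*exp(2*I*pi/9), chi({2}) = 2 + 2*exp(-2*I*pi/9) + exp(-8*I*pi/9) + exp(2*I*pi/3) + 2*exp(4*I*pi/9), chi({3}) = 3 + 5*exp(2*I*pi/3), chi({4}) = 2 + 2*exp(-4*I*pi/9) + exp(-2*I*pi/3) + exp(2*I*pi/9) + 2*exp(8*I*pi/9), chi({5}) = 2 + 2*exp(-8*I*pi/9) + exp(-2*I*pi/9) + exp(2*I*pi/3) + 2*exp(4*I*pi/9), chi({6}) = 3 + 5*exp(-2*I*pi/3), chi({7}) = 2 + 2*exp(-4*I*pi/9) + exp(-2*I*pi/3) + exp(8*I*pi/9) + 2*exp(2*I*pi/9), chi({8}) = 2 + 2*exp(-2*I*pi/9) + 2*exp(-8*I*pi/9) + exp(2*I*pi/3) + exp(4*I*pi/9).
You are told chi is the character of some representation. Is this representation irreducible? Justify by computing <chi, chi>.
Not irreducible (reducible): <chi, chi> = 14 > 1.

Argument: <chi, chi> = (1/|G|) sum_C |C| * |chi(C)|^2 = (1/9)[1*|8|^2 + 1*|2 + exp(-4*I*pi/9) + exp(-2*I*pi/3) + 2*exp(8*I*pi/9) + 2*exp(2*I*pi/9)|^2 + 1*|2 + 2*exp(-2*I*pi/9) + exp(-8*I*pi/9) + exp(2*I*pi/3) + 2*exp(4*I*pi/9)|^2 + 1*|3 + 5*exp(2*I*pi/3)|^2 + 1*|2 + 2*exp(-4*I*pi/9) + exp(-2*I*pi/3) + exp(2*I*pi/9) + 2*exp(8*I*pi/9)|^2 + 1*|2 + 2*exp(-8*I*pi/9) + exp(-2*I*pi/9) + exp(2*I*pi/3) + 2*exp(4*I*pi/9)|^2 + 1*|3 + 5*exp(-2*I*pi/3)|^2 + 1*|2 + 2*exp(-4*I*pi/9) + exp(-2*I*pi/3) + exp(8*I*pi/9) + 2*exp(2*I*pi/9)|^2 + 1*|2 + 2*exp(-2*I*pi/9) + 2*exp(-8*I*pi/9) + exp(2*I*pi/3) + exp(4*I*pi/9)|^2]
  = (1/9)[(64) + (14 + 10*exp(-2*I*pi/3) + 4*exp(-4*I*pi/9) + 5*exp(-2*I*pi/9) + 6*exp(-8*I*pi/9) + 6*exp(8*I*pi/9) + 5*exp(2*I*pi/9) + 4*exp(4*I*pi/9) + 10*exp(2*I*pi/3)) + (14 + 10*exp(-2*I*pi/3) + 5*exp(-4*I*pi/9) + 6*exp(-2*I*pi/9) + 4*exp(-8*I*pi/9) + 4*exp(8*I*pi/9) + 6*exp(2*I*pi/9) + 5*exp(4*I*pi/9) + 10*exp(2*I*pi/3)) + (19) + (14 + 10*exp(-2*I*pi/3) + 6*exp(-4*I*pi/9) + 4*exp(-2*I*pi/9) + 5*exp(-8*I*pi/9) + 5*exp(8*I*pi/9) + 4*exp(2*I*pi/9) + 6*exp(4*I*pi/9) + 10*exp(2*I*pi/3)) + (14 + 10*exp(-2*I*pi/3) + 6*exp(-4*I*pi/9) + 4*exp(-2*I*pi/9) + 5*exp(-8*I*pi/9) + 5*exp(8*I*pi/9) + 4*exp(2*I*pi/9) + 6*exp(4*I*pi/9) + 10*exp(2*I*pi/3)) + (19) + (14 + 10*exp(-2*I*pi/3) + 5*exp(-4*I*pi/9) + 6*exp(-2*I*pi/9) + 4*exp(-8*I*pi/9) + 4*exp(8*I*pi/9) + 6*exp(2*I*pi/9) + 5*exp(4*I*pi/9) + 10*exp(2*I*pi/3)) + (14 + 10*exp(-2*I*pi/3) + 4*exp(-4*I*pi/9) + 5*exp(-2*I*pi/9) + 6*exp(-8*I*pi/9) + 6*exp(8*I*pi/9) + 5*exp(2*I*pi/9) + 4*exp(4*I*pi/9) + 10*exp(2*I*pi/3))] = 126/9 = 14.
(Exp terms are combined using exp(i*s)*conj(exp(i*t)) = exp(i*(s-t)), and sums of them are collapsed using the identity that for every m > 1 the m distinct m-th roots of unity sum to 0, e.g. 1 + exp(2*I*pi/3) + exp(-2*I*pi/3) = 0.)
A character is irreducible iff <chi, chi> = 1, so this representation is reducible.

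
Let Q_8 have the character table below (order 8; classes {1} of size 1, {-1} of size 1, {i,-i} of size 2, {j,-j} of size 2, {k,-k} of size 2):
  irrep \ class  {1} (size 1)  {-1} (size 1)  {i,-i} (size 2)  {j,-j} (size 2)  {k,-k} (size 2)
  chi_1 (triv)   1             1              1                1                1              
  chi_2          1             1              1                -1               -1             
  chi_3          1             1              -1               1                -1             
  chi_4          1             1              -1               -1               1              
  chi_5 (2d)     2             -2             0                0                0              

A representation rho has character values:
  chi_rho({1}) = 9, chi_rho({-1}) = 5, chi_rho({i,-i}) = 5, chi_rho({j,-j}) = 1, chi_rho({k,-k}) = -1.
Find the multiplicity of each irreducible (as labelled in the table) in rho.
Multiplicities: chi_1: 3, chi_2: 3, chi_3: 1, chi_4: 0, chi_5: 1.

Details: Use <chi_rho, chi> = (1/|G|) sum_C |C| * chi_rho(C) * conj(chi(C)) with |G| = 8 for each irreducible chi in the table:
  <chi_rho, chi_1> = (1/8)[1*(9)*conj(1) + 1*(5)*conj(1) + 2*(5)*conj(1) + 2*(1)*conj(1) + 2*(-1)*conj(1)]
      = (1/8)[(9) + (5) + (10) + (2) + (-2)] = 24/8 = 3
  <chi_rho, chi_2> = (1/8)[1*(9)*conj(1) + 1*(5)*conj(1) + 2*(5)*conj(1) + 2*(1)*conj(-1) + 2*(-1)*conj(-1)]
      = (1/8)[(9) + (5) + (10) + (-2) + (2)] = 24/8 = 3
  <chi_rho, chi_3> = (1/8)[1*(9)*conj(1) + 1*(5)*conj(1) + 2*(5)*conj(-1) + 2*(1)*conj(1) + 2*(-1)*conj(-1)]
      = (1/8)[(9) + (5) + (-10) + (2) + (2)] = 8/8 = 1
  <chi_rho, chi_4> = (1/8)[1*(9)*conj(1) + 1*(5)*conj(1) + 2*(5)*conj(-1) + 2*(1)*conj(-1) + 2*(-1)*conj(1)]
      = (1/8)[(9) + (5) + (-10) + (-2) + (-2)] = 0/8 = 0
  <chi_rho, chi_5> = (1/8)[1*(9)*conj(2) + 1*(5)*conj(-2) + 2*(5)*conj(0) + 2*(1)*conj(0) + 2*(-1)*conj(0)]
      = (1/8)[(18) + (-10) + (0) + (0) + (0)] = 8/8 = 1
Dimension check: dim(rho) = sum (mult * dim) = 3*1 + 3*1 + 1*1 + 0*1 + 1*2 = 9 = chi_rho(e) = 9.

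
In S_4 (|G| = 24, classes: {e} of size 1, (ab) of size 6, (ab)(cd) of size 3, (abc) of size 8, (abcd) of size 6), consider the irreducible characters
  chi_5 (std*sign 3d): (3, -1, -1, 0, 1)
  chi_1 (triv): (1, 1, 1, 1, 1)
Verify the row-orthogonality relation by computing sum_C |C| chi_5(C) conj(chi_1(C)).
Sum = 0; so <chi_5, chi_1> = 0 (distinct irreducibles are orthogonal).

Reasoning: Compute term by term over conjugacy classes (|C| * chi_5(C) * conj(chi_1(C))):
  1*(3)*conj(1) + 6*(-1)*conj(1) + 3*(-1)*conj(1) + 8*(0)*conj(1) + 6*(1)*conj(1)
  = (3) + (-6) + (-3) + (0) + (6)
  = 0.
Dividing by |G| = 24 gives 0/24 = 0, matching the row-orthogonality relation <chi_5, chi_1> = [chi_5 = chi_1].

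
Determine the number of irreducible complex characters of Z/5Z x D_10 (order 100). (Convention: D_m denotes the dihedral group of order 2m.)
40

Proof sketch: The number of irreducible complex representations of a finite group equals its number of conjugacy classes. For a direct product, #classes(G x H) = #classes(G) * #classes(H). Z/5Z has 5 classes (abelian), D_10 has 8 classes, so 5 * 8 = 40, so Z/5Z x D_10 (order 100) has exactly 40 irreducible complex representations.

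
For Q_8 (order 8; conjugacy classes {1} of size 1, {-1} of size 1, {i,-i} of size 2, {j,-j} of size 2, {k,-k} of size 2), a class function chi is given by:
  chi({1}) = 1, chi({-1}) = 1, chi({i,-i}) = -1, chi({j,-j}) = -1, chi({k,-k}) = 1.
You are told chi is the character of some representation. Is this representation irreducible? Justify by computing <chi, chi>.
Irreducible: <chi, chi> = 1.

Derivation: <chi, chi> = (1/|G|) sum_C |C| * |chi(C)|^2 = (1/8)[1*|1|^2 + 1*|1|^2 + 2*|-1|^2 + 2*|-1|^2 + 2*|1|^2]
  = (1/8)[(1) + (1) + (2) + (2) + (2)] = 8/8 = 1.
A character is irreducible iff <chi, chi> = 1, so this representation is irreducible.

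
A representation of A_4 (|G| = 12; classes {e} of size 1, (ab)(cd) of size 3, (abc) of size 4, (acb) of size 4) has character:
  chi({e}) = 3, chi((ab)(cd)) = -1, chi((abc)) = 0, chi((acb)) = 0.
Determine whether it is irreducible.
Irreducible: <chi, chi> = 1.

Justification: <chi, chi> = (1/|G|) sum_C |C| * |chi(C)|^2 = (1/12)[1*|3|^2 + 3*|-1|^2 + 4*|0|^2 + 4*|0|^2]
  = (1/12)[(9) + (3) + (0) + (0)] = 12/12 = 1.
(Exp terms are combined using exp(i*s)*conj(exp(i*t)) = exp(i*(s-t)), and sums of them are collapsed using the identity that for every m > 1 the m distinct m-th roots of unity sum to 0, e.g. 1 + exp(2*I*pi/3) + exp(-2*I*pi/3) = 0.)
A character is irreducible iff <chi, chi> = 1, so this representation is irreducible.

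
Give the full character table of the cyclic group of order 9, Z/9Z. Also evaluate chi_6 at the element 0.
Character table of Z/9Z (irreps indexed chi_0,...,chi_8 with chi_k(m) = zeta_9^(k*m), zeta_9 = exp(2*pi*i/9)):
  irrep \ class  {0} (size 1)  {1} (size 1)    {2} (size 1)    {3} (size 1)    {4} (size 1)    {5} (size 1)    {6} (size 1)    {7} (size 1)    {8} (size 1)  
  chi_0          1             1               1               1               1               1               1               1               1             
  chi_1          1             exp(2*I*pi/9)   exp(4*I*pi/9)   exp(2*I*pi/3)   exp(8*I*pi/9)   exp(-8*I*pi/9)  exp(-2*I*pi/3)  exp(-4*I*pi/9)  exp(-2*I*pi/9)
  chi_2          1             exp(4*I*pi/9)   exp(8*I*pi/9)   exp(-2*I*pi/3)  exp(-2*I*pi/9)  exp(2*I*pi/9)   exp(2*I*pi/3)   exp(-8*I*pi/9)  exp(-4*I*pi/9)
  chi_3          1             exp(2*I*pi/3)   exp(-2*I*pi/3)  1               exp(2*I*pi/3)   exp(-2*I*pi/3)  1               exp(2*I*pi/3)   exp(-2*I*pi/3)
  chi_4          1             exp(8*I*pi/9)   exp(-2*I*pi/9)  exp(2*I*pi/3)   exp(-4*I*pi/9)  exp(4*I*pi/9)   exp(-2*I*pi/3)  exp(2*I*pi/9)   exp(-8*I*pi/9)
  chi_5          1             exp(-8*I*pi/9)  exp(2*I*pi/9)   exp(-2*I*pi/3)  exp(4*I*pi/9)   exp(-4*I*pi/9)  exp(2*I*pi/3)   exp(-2*I*pi/9)  exp(8*I*pi/9) 
  chi_6          1             exp(-2*I*pi/3)  exp(2*I*pi/3)   1               exp(-2*I*pi/3)  exp(2*I*pi/3)   1               exp(-2*I*pi/3)  exp(2*I*pi/3) 
  chi_7          1             exp(-4*I*pi/9)  exp(-8*I*pi/9)  exp(2*I*pi/3)   exp(2*I*pi/9)   exp(-2*I*pi/9)  exp(-2*I*pi/3)  exp(8*I*pi/9)   exp(4*I*pi/9) 
  chi_8          1             exp(-2*I*pi/9)  exp(-4*I*pi/9)  exp(-2*I*pi/3)  exp(-8*I*pi/9)  exp(8*I*pi/9)   exp(2*I*pi/3)   exp(4*I*pi/9)   exp(2*I*pi/9) 

Spot check: chi_6(0) = zeta_9^(6*0) = zeta_9^0 = 1.

Working: Z/9Z is abelian, so all 9 irreducible complex representations are 1-dimensional. They are given by chi_k(m) = zeta_9^(k*m) for k = 0,...,8. Row orthogonality: sum_m chi_k(m) conj(chi_l(m)) = 9 * [k = l].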